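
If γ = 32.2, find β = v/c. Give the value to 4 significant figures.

β = √(1 − 1/γ²) = √(1 − 1/32.2²) = √(0.999036) = 0.9995

β ≈ 0.9995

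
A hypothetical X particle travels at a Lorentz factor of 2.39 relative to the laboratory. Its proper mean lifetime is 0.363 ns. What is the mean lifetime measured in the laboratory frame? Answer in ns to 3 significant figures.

γ = 2.39 (given)
Time dilation: Δt = γτ₀ = 2.39 × 0.363 ns = 0.868 ns

Δt ≈ 0.868 ns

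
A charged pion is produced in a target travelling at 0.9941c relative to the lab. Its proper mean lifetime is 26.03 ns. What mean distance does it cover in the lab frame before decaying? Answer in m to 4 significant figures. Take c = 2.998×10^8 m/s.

γ = 1/√(1 − 0.9941²) = 9.21935
Dilated lifetime: Δt = γτ₀ = 9.21935 × 26.03 ns = 239.980 ns
d = vΔt = 0.9941c × 239.980 ns = 2.98031×10^8 m/s × 2.39980×10^-7 s = 71.52 m

d ≈ 71.52 m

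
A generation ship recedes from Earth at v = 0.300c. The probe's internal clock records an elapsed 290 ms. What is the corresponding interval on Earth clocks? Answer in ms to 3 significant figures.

γ = 1/√(1 − 0.300²) = 1.0483
Time dilation: Δt = γτ₀ = 1.0483 × 290 ms = 304 ms

Δt ≈ 304 ms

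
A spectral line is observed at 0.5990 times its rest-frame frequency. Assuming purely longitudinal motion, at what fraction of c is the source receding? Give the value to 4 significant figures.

f_obs/f_src = √((1−β)/(1+β)) = 0.5990  ⇒  (1−β)/(1+β) = 0.358801
β = |1 − D²|/(1 + D²) = |1 − 0.358801|/(1 + 0.358801) = 0.4719

β ≈ 0.4719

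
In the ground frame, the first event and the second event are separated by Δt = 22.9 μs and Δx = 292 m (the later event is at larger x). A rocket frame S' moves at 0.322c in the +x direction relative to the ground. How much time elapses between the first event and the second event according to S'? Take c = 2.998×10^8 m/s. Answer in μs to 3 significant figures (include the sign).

Δt' ≈ 23.9 μs

γ = 1/√(1 − 0.322²) = 1.0563
Δt' = γ(Δt − vΔx/c²) = 1.0563 × (22.9 μs − 0.322×292 m / (2.998×10^8 m/s))
= 1.0563 × (22.586 μs) = 23.9 μs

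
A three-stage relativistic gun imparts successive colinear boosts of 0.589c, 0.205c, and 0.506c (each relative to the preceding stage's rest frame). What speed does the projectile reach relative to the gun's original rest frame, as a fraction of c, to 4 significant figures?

u ≈ 0.8940c

Compose boost 2: (0.205 + 0.589)/(1 + 0.205×0.589) = 0.7940/1.12074 = 0.708457
Compose boost 3: (0.506 + 0.708457)/(1 + 0.506×0.708457) = 1.21446/1.35848 = 0.8940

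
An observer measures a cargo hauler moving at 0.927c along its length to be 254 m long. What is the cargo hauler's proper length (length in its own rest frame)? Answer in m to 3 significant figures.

L₀ ≈ 677 m

γ = 1/√(1 − 0.927²) = 2.6662
L₀ = γL = 2.6662 × 254 = 677 m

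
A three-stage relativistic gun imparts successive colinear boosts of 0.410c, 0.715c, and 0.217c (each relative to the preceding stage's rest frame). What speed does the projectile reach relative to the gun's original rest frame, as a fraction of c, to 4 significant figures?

u ≈ 0.9144c

Compose boost 2: (0.715 + 0.410)/(1 + 0.715×0.410) = 1.125/1.29315 = 0.869969
Compose boost 3: (0.217 + 0.869969)/(1 + 0.217×0.869969) = 1.08697/1.18878 = 0.9144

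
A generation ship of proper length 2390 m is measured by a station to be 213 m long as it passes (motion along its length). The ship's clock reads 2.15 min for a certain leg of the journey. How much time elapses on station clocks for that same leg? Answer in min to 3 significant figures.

Δt ≈ 24.1 min

Length contraction ⇒ γ = L₀/L = 2390/213 = 11.221
Time dilation: Δt = γτ₀ = 11.221 × 2.15 min = 24.1 min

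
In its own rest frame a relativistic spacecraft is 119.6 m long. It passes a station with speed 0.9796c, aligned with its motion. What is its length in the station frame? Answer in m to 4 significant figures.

γ = 1/√(1 − 0.9796²) = 4.97618
Length contraction: L = L₀/γ = 119.6/4.97618 = 24.03 m

L ≈ 24.03 m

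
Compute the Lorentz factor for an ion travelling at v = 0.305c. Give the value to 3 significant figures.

γ ≈ 1.05

γ = 1/√(1 − β²) = 1/√(1 − 0.305²) = 1/√(0.90697) = 1.05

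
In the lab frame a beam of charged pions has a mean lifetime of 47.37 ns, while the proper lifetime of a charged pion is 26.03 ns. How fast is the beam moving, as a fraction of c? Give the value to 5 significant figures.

γ = Δt/τ₀ = 47.37/26.03 = 1.819823
β = √(1 − 1/γ²) = √(1 − 1/1.819823²) = 0.83549

β ≈ 0.83549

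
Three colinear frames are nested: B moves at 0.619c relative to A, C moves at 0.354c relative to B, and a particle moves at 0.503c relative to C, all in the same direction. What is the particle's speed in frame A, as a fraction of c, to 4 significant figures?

u ≈ 0.9284c

Compose boost 2: (0.354 + 0.619)/(1 + 0.354×0.619) = 0.9730/1.21913 = 0.798113
Compose boost 3: (0.503 + 0.798113)/(1 + 0.503×0.798113) = 1.30111/1.40145 = 0.9284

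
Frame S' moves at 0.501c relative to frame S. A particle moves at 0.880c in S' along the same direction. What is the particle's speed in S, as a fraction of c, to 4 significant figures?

u ≈ 0.9584c

Relativistic velocity addition: u = (u' + v)/(1 + u'v/c²)
= (0.880 + 0.501)/(1 + 0.880×0.501) = 1.381/1.44088 = 0.9584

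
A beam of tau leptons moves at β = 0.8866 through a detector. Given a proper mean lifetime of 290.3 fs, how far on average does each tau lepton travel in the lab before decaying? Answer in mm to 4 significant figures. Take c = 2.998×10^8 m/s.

γ = 1/√(1 − 0.8866²) = 2.16199
Dilated lifetime: Δt = γτ₀ = 2.16199 × 290.3 fs = 627.626 fs
d = vΔt = 0.8866c × 627.626 fs = 2.65803×10^8 m/s × 6.27626×10^-13 s = 0.1668 mm

d ≈ 0.1668 mm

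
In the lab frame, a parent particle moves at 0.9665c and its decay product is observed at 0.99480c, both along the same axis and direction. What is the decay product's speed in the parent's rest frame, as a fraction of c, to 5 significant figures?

u' ≈ 0.73457c

Inverse velocity addition: u' = (u − v)/(1 − uv/c²)
= (0.99480 − 0.9665)/(1 − 0.99480×0.9665) = 0.028300/0.03852580 = 0.73457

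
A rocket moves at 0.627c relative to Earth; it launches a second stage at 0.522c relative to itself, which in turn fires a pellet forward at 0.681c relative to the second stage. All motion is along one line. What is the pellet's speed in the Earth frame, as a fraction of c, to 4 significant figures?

u ≈ 0.9730c

Compose boost 2: (0.522 + 0.627)/(1 + 0.522×0.627) = 1.149/1.32729 = 0.865671
Compose boost 3: (0.681 + 0.865671)/(1 + 0.681×0.865671) = 1.54667/1.58952 = 0.9730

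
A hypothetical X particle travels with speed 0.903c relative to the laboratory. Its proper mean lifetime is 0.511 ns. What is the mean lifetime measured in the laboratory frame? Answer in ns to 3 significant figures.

γ = 1/√(1 − 0.903²) = 2.3275
Time dilation: Δt = γτ₀ = 2.3275 × 0.511 ns = 1.19 ns

Δt ≈ 1.19 ns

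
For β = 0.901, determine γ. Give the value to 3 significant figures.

γ ≈ 2.31

γ = 1/√(1 − β²) = 1/√(1 − 0.901²) = 1/√(0.18820) = 2.31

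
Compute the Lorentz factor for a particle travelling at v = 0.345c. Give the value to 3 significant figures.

γ = 1/√(1 − β²) = 1/√(1 − 0.345²) = 1/√(0.88098) = 1.07

γ ≈ 1.07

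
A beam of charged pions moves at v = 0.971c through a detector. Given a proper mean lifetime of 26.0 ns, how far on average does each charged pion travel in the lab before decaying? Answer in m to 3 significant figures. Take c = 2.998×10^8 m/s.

γ = 1/√(1 − 0.971²) = 4.1827
Dilated lifetime: Δt = γτ₀ = 4.1827 × 26.0 ns = 108.75 ns
d = vΔt = 0.971c × 108.75 ns = 2.9111×10^8 m/s × 1.0875×10^-7 s = 31.7 m

d ≈ 31.7 m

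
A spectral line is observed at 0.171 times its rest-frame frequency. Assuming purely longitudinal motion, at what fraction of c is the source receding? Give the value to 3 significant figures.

β ≈ 0.943

f_obs/f_src = √((1−β)/(1+β)) = 0.171  ⇒  (1−β)/(1+β) = 0.029241
β = |1 − D²|/(1 + D²) = |1 − 0.029241|/(1 + 0.029241) = 0.943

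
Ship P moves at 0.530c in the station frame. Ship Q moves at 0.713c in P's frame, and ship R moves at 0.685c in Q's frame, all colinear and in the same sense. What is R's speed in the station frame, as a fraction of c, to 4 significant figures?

Compose boost 2: (0.713 + 0.530)/(1 + 0.713×0.530) = 1.243/1.37789 = 0.902104
Compose boost 3: (0.685 + 0.902104)/(1 + 0.685×0.902104) = 1.58710/1.61794 = 0.9809

u ≈ 0.9809c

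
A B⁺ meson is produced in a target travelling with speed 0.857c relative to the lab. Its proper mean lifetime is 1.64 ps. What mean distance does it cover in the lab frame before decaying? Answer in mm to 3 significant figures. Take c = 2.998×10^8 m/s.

d ≈ 0.818 mm

γ = 1/√(1 − 0.857²) = 1.9406
Dilated lifetime: Δt = γτ₀ = 1.9406 × 1.64 ps = 3.1825 ps
d = vΔt = 0.857c × 3.1825 ps = 2.5693×10^8 m/s × 3.1825×10^-12 s = 0.818 mm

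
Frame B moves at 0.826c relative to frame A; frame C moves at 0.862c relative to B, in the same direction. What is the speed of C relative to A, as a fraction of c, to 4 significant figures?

Compose boost 2: (0.862 + 0.826)/(1 + 0.862×0.826) = 1.688/1.71201 = 0.9860

u ≈ 0.9860c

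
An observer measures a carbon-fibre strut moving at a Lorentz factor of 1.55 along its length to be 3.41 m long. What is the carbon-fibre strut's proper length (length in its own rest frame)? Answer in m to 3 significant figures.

γ = 1.55 (given)
L₀ = γL = 1.55 × 3.41 = 5.29 m

L₀ ≈ 5.29 m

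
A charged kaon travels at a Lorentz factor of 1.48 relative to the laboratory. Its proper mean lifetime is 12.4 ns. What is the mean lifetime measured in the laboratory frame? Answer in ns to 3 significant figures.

Δt ≈ 18.4 ns

γ = 1.48 (given)
Time dilation: Δt = γτ₀ = 1.48 × 12.4 ns = 18.4 ns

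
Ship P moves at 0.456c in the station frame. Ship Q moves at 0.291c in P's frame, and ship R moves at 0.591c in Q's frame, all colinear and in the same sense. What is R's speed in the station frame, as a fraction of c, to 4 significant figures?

Compose boost 2: (0.291 + 0.456)/(1 + 0.291×0.456) = 0.7470/1.13270 = 0.659489
Compose boost 3: (0.591 + 0.659489)/(1 + 0.591×0.659489) = 1.25049/1.38976 = 0.8998

u ≈ 0.8998c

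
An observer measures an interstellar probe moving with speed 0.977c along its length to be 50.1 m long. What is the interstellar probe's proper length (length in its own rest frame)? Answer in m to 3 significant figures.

γ = 1/√(1 − 0.977²) = 4.6896
L₀ = γL = 4.6896 × 50.1 = 235 m

L₀ ≈ 235 m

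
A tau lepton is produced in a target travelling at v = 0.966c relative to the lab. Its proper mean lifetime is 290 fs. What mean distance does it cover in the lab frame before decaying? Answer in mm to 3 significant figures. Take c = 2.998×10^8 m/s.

γ = 1/√(1 − 0.966²) = 3.8678
Dilated lifetime: Δt = γτ₀ = 3.8678 × 290 fs = 1121.7 fs
d = vΔt = 0.966c × 1121.7 fs = 2.8961×10^8 m/s × 1.1217×10^-12 s = 0.325 mm

d ≈ 0.325 mm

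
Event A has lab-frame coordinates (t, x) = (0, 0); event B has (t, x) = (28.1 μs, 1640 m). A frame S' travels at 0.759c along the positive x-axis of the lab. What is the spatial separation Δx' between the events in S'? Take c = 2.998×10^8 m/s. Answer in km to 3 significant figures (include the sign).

γ = 1/√(1 − 0.759²) = 1.5359
Δx' = γ(Δx − vΔt) = 1.5359 × (1640 m − 0.759×(2.998×10^8 m/s)×28.1×10^-6 s)
= 1.5359 × (-4754.1 m) = -7.30 km

Δx' ≈ -7.30 km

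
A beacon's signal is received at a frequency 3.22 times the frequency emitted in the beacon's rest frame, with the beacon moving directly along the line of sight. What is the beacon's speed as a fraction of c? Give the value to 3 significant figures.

β ≈ 0.824

f_obs/f_src = √((1+β)/(1−β)) = 3.22  ⇒  (1+β)/(1−β) = 10.368
β = |1 − D²|/(1 + D²) = |1 − 10.368|/(1 + 10.368) = 0.824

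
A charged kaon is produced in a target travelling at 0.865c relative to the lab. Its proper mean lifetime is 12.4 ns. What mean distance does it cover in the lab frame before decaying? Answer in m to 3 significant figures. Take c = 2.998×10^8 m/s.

d ≈ 6.41 m

γ = 1/√(1 − 0.865²) = 1.9929
Dilated lifetime: Δt = γτ₀ = 1.9929 × 12.4 ns = 24.712 ns
d = vΔt = 0.865c × 24.712 ns = 2.5933×10^8 m/s × 2.4712×10^-8 s = 6.41 m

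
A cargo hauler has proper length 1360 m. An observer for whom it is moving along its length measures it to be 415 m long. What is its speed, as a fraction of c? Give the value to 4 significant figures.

β ≈ 0.9523

γ = L₀/L = 1360/415 = 3.27711
β = √(1 − 1/γ²) = 0.9523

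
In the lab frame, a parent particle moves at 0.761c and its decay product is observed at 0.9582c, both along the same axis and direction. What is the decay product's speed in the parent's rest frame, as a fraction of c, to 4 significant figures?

u' ≈ 0.7282c

Inverse velocity addition: u' = (u − v)/(1 − uv/c²)
= (0.9582 − 0.761)/(1 − 0.9582×0.761) = 0.1972/0.270810 = 0.7282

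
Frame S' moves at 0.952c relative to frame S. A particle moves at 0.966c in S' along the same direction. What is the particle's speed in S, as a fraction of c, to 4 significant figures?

Relativistic velocity addition: u = (u' + v)/(1 + u'v/c²)
= (0.966 + 0.952)/(1 + 0.966×0.952) = 1.918/1.91963 = 0.9991

u ≈ 0.9991c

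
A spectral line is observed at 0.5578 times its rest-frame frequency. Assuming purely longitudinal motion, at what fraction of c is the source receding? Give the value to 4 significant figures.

f_obs/f_src = √((1−β)/(1+β)) = 0.5578  ⇒  (1−β)/(1+β) = 0.311141
β = |1 − D²|/(1 + D²) = |1 − 0.311141|/(1 + 0.311141) = 0.5254

β ≈ 0.5254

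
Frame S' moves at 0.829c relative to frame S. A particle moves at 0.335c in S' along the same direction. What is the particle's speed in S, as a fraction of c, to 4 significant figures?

u ≈ 0.9110c

Relativistic velocity addition: u = (u' + v)/(1 + u'v/c²)
= (0.335 + 0.829)/(1 + 0.335×0.829) = 1.164/1.27771 = 0.9110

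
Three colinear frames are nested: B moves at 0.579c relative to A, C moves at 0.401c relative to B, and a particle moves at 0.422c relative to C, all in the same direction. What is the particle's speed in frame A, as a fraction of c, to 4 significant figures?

Compose boost 2: (0.401 + 0.579)/(1 + 0.401×0.579) = 0.9800/1.23218 = 0.795339
Compose boost 3: (0.422 + 0.795339)/(1 + 0.422×0.795339) = 1.21734/1.33563 = 0.9114

u ≈ 0.9114c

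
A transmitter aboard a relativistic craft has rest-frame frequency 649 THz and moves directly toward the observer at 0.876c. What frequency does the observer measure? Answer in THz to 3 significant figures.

f_obs ≈ 2520 THz

Relativistic Doppler: f_obs = f_src √((1+β)/(1−β))
= 649 × √(1.8760/0.12400) = 649 × 3.8896 = 2520 THz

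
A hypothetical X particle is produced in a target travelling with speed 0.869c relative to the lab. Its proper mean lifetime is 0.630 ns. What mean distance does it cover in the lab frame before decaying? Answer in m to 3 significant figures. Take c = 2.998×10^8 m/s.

d ≈ 0.332 m

γ = 1/√(1 − 0.869²) = 2.0210
Dilated lifetime: Δt = γτ₀ = 2.0210 × 0.630 ns = 1.2732 ns
d = vΔt = 0.869c × 1.2732 ns = 2.6053×10^8 m/s × 1.2732×10^-9 s = 0.332 m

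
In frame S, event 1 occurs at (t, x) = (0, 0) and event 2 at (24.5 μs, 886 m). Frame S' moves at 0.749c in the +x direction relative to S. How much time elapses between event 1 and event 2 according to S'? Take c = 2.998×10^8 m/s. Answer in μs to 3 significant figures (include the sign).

γ = 1/√(1 − 0.749²) = 1.5093
Δt' = γ(Δt − vΔx/c²) = 1.5093 × (24.5 μs − 0.749×886 m / (2.998×10^8 m/s))
= 1.5093 × (22.286 μs) = 33.6 μs

Δt' ≈ 33.6 μs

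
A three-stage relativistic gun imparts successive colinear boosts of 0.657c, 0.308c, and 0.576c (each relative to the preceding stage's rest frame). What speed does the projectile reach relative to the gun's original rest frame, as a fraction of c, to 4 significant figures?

Compose boost 2: (0.308 + 0.657)/(1 + 0.308×0.657) = 0.9650/1.20236 = 0.802591
Compose boost 3: (0.576 + 0.802591)/(1 + 0.576×0.802591) = 1.37859/1.46229 = 0.9428

u ≈ 0.9428c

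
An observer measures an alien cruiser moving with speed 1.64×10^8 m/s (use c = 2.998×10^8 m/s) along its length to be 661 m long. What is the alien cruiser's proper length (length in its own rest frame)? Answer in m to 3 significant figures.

β = v/c = 1.64×10^8 / 2.998×10^8 = 0.54703
γ = 1/√(1 − 0.54703²) = 1.1946
L₀ = γL = 1.1946 × 661 = 790 m

L₀ ≈ 790 m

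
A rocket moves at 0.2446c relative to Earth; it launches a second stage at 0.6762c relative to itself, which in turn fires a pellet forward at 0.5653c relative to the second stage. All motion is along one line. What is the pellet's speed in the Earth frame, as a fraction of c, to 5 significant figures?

u ≈ 0.93693c

Compose boost 2: (0.6762 + 0.2446)/(1 + 0.6762×0.2446) = 0.92080/1.165399 = 0.7901160
Compose boost 3: (0.5653 + 0.7901160)/(1 + 0.5653×0.7901160) = 1.355416/1.446653 = 0.93693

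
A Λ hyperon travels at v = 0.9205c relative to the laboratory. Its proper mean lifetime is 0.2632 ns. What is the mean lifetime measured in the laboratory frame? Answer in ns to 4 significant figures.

Δt ≈ 0.6736 ns

γ = 1/√(1 − 0.9205²) = 2.55923
Time dilation: Δt = γτ₀ = 2.55923 × 0.2632 ns = 0.6736 ns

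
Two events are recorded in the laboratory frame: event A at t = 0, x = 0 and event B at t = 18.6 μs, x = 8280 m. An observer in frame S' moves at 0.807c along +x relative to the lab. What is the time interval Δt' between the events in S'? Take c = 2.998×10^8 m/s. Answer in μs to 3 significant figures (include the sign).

Δt' ≈ -6.25 μs

γ = 1/√(1 − 0.807²) = 1.6933
Δt' = γ(Δt − vΔx/c²) = 1.6933 × (18.6 μs − 0.807×8280 m / (2.998×10^8 m/s))
= 1.6933 × (-3.6881 μs) = -6.25 μs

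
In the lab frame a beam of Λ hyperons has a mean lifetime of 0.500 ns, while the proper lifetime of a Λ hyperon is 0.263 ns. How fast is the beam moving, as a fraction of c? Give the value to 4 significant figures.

β ≈ 0.8505

γ = Δt/τ₀ = 0.500/0.263 = 1.90114
β = √(1 − 1/γ²) = √(1 − 1/1.90114²) = 0.8505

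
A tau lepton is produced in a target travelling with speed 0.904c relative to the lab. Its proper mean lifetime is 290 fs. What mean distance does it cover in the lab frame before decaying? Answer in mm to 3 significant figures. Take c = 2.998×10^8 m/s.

d ≈ 0.184 mm

γ = 1/√(1 − 0.904²) = 2.3390
Dilated lifetime: Δt = γτ₀ = 2.3390 × 290 fs = 678.31 fs
d = vΔt = 0.904c × 678.31 fs = 2.7102×10^8 m/s × 6.7831×10^-13 s = 0.184 mm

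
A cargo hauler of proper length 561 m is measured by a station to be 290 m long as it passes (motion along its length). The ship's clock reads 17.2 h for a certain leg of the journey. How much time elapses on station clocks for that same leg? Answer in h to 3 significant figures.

Δt ≈ 33.3 h

Length contraction ⇒ γ = L₀/L = 561/290 = 1.9345
Time dilation: Δt = γτ₀ = 1.9345 × 17.2 h = 33.3 h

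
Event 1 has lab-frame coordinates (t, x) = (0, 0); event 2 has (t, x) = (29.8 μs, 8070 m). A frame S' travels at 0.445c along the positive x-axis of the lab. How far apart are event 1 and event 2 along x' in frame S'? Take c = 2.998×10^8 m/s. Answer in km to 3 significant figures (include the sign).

Δx' ≈ 4.57 km

γ = 1/√(1 − 0.445²) = 1.1167
Δx' = γ(Δx − vΔt) = 1.1167 × (8070 m − 0.445×(2.998×10^8 m/s)×29.8×10^-6 s)
= 1.1167 × (4094.4 m) = 4.57 km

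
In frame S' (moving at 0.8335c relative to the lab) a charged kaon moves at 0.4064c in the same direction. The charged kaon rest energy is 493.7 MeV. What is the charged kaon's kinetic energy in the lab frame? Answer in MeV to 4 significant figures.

K ≈ 815.5 MeV

u_lab = (0.4064 + 0.8335)/(1 + 0.4064×0.8335) = 0.9261733
γ = 1/√(1 − 0.9261733²) = 2.65183
K = (γ − 1)m₀c² = (2.65183 − 1) × 493.7 = 1.65183 × 493.7 = 815.5 MeV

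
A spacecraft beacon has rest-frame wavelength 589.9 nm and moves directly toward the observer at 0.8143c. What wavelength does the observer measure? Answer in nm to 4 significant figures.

λ_obs ≈ 188.7 nm

Relativistic Doppler: λ_obs = λ_src √((1−β)/(1+β))
= 589.9 × √(0.185700/1.81430) = 589.9 × 0.319927 = 188.7 nm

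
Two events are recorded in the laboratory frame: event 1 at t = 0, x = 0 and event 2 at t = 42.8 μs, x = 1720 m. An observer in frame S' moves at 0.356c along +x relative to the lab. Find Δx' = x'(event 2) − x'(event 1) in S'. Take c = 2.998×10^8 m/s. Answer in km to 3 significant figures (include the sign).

γ = 1/√(1 − 0.356²) = 1.0701
Δx' = γ(Δx − vΔt) = 1.0701 × (1720 m − 0.356×(2.998×10^8 m/s)×42.8×10^-6 s)
= 1.0701 × (-2848.0 m) = -3.05 km

Δx' ≈ -3.05 km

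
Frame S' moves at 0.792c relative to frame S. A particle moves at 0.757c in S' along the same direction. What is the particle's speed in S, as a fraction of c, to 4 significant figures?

Relativistic velocity addition: u = (u' + v)/(1 + u'v/c²)
= (0.757 + 0.792)/(1 + 0.757×0.792) = 1.549/1.59954 = 0.9684

u ≈ 0.9684c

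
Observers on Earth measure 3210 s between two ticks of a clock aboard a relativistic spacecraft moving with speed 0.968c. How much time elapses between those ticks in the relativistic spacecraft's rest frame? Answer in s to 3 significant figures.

γ = 1/√(1 − 0.968²) = 3.9849
Proper time: τ₀ = Δt/γ = 3210/3.9849 = 806 s

τ₀ ≈ 806 s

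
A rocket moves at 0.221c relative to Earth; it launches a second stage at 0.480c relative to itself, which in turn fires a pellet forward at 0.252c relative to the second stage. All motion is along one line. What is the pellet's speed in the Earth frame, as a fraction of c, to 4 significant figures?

Compose boost 2: (0.480 + 0.221)/(1 + 0.480×0.221) = 0.7010/1.10608 = 0.633770
Compose boost 3: (0.252 + 0.633770)/(1 + 0.252×0.633770) = 0.885770/1.15971 = 0.7638

u ≈ 0.7638c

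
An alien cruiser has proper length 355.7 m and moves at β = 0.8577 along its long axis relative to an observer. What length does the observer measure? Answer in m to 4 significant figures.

γ = 1/√(1 − 0.8577²) = 1.94496
Length contraction: L = L₀/γ = 355.7/1.94496 = 182.9 m

L ≈ 182.9 m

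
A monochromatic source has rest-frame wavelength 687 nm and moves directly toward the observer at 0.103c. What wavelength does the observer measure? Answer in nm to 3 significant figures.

Relativistic Doppler: λ_obs = λ_src √((1−β)/(1+β))
= 687 × √(0.89700/1.1030) = 687 × 0.90180 = 620 nm

λ_obs ≈ 620 nm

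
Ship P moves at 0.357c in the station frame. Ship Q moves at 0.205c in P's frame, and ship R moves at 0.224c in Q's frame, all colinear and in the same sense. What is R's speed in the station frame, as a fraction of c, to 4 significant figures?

Compose boost 2: (0.205 + 0.357)/(1 + 0.205×0.357) = 0.5620/1.07319 = 0.523675
Compose boost 3: (0.224 + 0.523675)/(1 + 0.224×0.523675) = 0.747675/1.11730 = 0.6692

u ≈ 0.6692c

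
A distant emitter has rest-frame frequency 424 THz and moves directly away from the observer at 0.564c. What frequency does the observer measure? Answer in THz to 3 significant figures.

f_obs ≈ 224 THz

Relativistic Doppler: f_obs = f_src √((1−β)/(1+β))
= 424 × √(0.43600/1.5640) = 424 × 0.52799 = 224 THz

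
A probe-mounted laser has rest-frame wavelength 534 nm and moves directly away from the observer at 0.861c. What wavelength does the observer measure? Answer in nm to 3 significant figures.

λ_obs ≈ 1950 nm

Relativistic Doppler: λ_obs = λ_src √((1+β)/(1−β))
= 534 × √(1.8610/0.13900) = 534 × 3.6590 = 1950 nm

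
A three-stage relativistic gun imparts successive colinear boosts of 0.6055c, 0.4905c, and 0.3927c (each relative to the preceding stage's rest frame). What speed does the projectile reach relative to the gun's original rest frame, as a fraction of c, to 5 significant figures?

Compose boost 2: (0.4905 + 0.6055)/(1 + 0.4905×0.6055) = 1.0960/1.296998 = 0.8450285
Compose boost 3: (0.3927 + 0.8450285)/(1 + 0.3927×0.8450285) = 1.237728/1.331843 = 0.92934

u ≈ 0.92934c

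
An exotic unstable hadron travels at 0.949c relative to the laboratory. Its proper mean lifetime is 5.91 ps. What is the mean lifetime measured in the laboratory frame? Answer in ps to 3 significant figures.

γ = 1/√(1 − 0.949²) = 3.1718
Time dilation: Δt = γτ₀ = 3.1718 × 5.91 ps = 18.7 ps

Δt ≈ 18.7 ps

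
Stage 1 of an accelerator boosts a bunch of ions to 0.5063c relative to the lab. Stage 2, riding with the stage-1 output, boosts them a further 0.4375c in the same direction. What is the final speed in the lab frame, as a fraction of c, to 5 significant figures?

Compose boost 2: (0.4375 + 0.5063)/(1 + 0.4375×0.5063) = 0.94380/1.221506 = 0.77265

u ≈ 0.77265c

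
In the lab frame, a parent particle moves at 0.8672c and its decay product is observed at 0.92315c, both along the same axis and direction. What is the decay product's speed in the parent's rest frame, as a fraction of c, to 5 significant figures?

u' ≈ 0.28053c

Inverse velocity addition: u' = (u − v)/(1 − uv/c²)
= (0.92315 − 0.8672)/(1 − 0.92315×0.8672) = 0.055950/0.1994443 = 0.28053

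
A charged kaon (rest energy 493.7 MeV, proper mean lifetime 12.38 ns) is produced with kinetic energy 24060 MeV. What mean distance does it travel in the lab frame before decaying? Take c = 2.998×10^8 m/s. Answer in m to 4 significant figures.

d ≈ 184.6 m

γ = 1 + K/(m₀c²) = 1 + 24060/493.7 = 49.7340
β = √(1 − 1/γ²) = 0.999798
Dilated lifetime: γτ₀ = 49.7340 × 12.38 ns = 615.708 ns
d = βc·γτ₀ = 0.999798 × (2.998×10^8 m/s) × 6.15708×10^-7 s = 184.6 m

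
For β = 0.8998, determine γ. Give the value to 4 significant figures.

γ = 1/√(1 − β²) = 1/√(1 − 0.8998²) = 1/√(0.190360) = 2.292

γ ≈ 2.292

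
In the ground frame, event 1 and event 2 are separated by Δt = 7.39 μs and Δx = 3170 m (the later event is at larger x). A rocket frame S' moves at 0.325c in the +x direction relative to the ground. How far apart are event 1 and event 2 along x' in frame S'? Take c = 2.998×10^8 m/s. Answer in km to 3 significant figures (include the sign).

Δx' ≈ 2.59 km

γ = 1/√(1 − 0.325²) = 1.0574
Δx' = γ(Δx − vΔt) = 1.0574 × (3170 m − 0.325×(2.998×10^8 m/s)×7.39×10^-6 s)
= 1.0574 × (2450.0 m) = 2.59 km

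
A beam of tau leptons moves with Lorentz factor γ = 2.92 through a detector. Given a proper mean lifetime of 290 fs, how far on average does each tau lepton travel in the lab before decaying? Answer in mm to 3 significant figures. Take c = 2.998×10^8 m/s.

d ≈ 0.239 mm

β = √(1 − 1/γ²) = √(1 − 1/2.92²) = 0.93953
Dilated lifetime: Δt = γτ₀ = 2.92 × 290 fs = 846.80 fs
d = vΔt = 0.93953c × 846.80 fs = 2.8167×10^8 m/s × 8.4680×10^-13 s = 0.239 mm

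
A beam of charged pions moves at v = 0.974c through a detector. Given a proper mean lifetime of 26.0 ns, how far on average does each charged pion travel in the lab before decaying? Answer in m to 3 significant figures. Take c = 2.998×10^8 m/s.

γ = 1/√(1 − 0.974²) = 4.4141
Dilated lifetime: Δt = γτ₀ = 4.4141 × 26.0 ns = 114.77 ns
d = vΔt = 0.974c × 114.77 ns = 2.9201×10^8 m/s × 1.1477×10^-7 s = 33.5 m

d ≈ 33.5 m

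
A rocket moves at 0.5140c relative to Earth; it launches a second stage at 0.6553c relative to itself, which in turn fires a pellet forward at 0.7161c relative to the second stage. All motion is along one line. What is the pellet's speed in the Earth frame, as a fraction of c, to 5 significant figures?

u ≈ 0.97812c

Compose boost 2: (0.6553 + 0.5140)/(1 + 0.6553×0.5140) = 1.1693/1.336824 = 0.8746849
Compose boost 3: (0.7161 + 0.8746849)/(1 + 0.7161×0.8746849) = 1.590785/1.626362 = 0.97812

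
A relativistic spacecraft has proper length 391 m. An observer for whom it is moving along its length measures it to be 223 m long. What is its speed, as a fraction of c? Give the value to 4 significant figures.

β ≈ 0.8214

γ = L₀/L = 391/223 = 1.75336
β = √(1 − 1/γ²) = 0.8214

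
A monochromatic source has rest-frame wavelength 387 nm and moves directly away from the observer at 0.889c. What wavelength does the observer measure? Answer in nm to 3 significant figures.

λ_obs ≈ 1600 nm

Relativistic Doppler: λ_obs = λ_src √((1+β)/(1−β))
= 387 × √(1.8890/0.11100) = 387 × 4.1253 = 1600 nm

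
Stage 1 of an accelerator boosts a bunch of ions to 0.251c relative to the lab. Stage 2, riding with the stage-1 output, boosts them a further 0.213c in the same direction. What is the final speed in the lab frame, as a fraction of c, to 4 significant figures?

u ≈ 0.4405c

Compose boost 2: (0.213 + 0.251)/(1 + 0.213×0.251) = 0.4640/1.05346 = 0.4405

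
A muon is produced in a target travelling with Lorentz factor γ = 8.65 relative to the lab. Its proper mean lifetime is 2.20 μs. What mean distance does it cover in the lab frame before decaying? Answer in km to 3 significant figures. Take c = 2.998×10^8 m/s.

β = √(1 − 1/γ²) = √(1 − 1/8.65²) = 0.99330
Dilated lifetime: Δt = γτ₀ = 8.65 × 2.20 μs = 19.030 μs
d = vΔt = 0.99330c × 19.030 μs = 2.9779×10^8 m/s × 1.9030×10^-5 s = 5.67 km

d ≈ 5.67 km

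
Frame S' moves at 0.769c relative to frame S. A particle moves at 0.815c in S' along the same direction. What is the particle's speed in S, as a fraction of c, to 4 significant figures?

u ≈ 0.9737c

Relativistic velocity addition: u = (u' + v)/(1 + u'v/c²)
= (0.815 + 0.769)/(1 + 0.815×0.769) = 1.584/1.62674 = 0.9737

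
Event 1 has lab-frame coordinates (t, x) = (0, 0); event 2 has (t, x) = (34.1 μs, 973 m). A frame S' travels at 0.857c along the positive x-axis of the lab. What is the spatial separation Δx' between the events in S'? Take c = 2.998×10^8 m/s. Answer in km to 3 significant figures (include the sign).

Δx' ≈ -15.1 km

γ = 1/√(1 − 0.857²) = 1.9406
Δx' = γ(Δx − vΔt) = 1.9406 × (973 m − 0.857×(2.998×10^8 m/s)×34.1×10^-6 s)
= 1.9406 × (-7788.3 m) = -15.1 km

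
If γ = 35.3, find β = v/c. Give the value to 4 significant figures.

β = √(1 − 1/γ²) = √(1 − 1/35.3²) = √(0.999197) = 0.9996

β ≈ 0.9996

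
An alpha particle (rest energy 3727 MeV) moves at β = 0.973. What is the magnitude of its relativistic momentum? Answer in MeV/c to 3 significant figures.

γ = 1/√(1 − 0.973²) = 4.3327
p = γβm₀c = 4.3327 × 0.973 × 3727 MeV/c = 15700 MeV/c

p ≈ 15700 MeV/c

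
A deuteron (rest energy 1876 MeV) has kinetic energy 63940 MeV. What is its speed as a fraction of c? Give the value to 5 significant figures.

β ≈ 0.99959

γ = 1 + K/(m₀c²) = 1 + 63940/1876 = 35.08316
β = √(1 − 1/γ²) = 0.99959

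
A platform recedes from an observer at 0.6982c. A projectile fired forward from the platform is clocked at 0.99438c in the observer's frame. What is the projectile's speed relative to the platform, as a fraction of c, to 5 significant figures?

u' ≈ 0.96878c

Inverse velocity addition: u' = (u − v)/(1 − uv/c²)
= (0.99438 − 0.6982)/(1 − 0.99438×0.6982) = 0.29618/0.3057239 = 0.96878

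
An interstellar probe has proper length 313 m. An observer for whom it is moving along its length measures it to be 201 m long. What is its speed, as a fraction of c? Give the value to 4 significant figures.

β ≈ 0.7666

γ = L₀/L = 313/201 = 1.55721
β = √(1 − 1/γ²) = 0.7666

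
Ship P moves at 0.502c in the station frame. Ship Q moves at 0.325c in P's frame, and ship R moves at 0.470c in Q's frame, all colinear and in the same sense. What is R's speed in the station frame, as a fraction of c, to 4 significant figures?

u ≈ 0.8852c

Compose boost 2: (0.325 + 0.502)/(1 + 0.325×0.502) = 0.8270/1.16315 = 0.711000
Compose boost 3: (0.470 + 0.711000)/(1 + 0.470×0.711000) = 1.18100/1.33417 = 0.8852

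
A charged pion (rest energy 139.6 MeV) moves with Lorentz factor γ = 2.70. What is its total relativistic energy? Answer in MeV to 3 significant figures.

γ = 2.70 (given)
E = γm₀c² = 2.70 × 139.6 MeV = 377 MeV

E ≈ 377 MeV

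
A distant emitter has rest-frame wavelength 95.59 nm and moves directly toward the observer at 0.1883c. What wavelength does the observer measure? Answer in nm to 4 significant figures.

Relativistic Doppler: λ_obs = λ_src √((1−β)/(1+β))
= 95.59 × √(0.811700/1.18830) = 95.59 × 0.826485 = 79.00 nm

λ_obs ≈ 79.00 nm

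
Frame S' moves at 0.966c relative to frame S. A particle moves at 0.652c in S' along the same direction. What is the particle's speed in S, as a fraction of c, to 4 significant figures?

Relativistic velocity addition: u = (u' + v)/(1 + u'v/c²)
= (0.652 + 0.966)/(1 + 0.652×0.966) = 1.618/1.62983 = 0.9927

u ≈ 0.9927c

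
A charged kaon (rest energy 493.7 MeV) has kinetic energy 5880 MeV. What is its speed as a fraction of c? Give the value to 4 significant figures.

γ = 1 + K/(m₀c²) = 1 + 5880/493.7 = 12.9101
β = √(1 − 1/γ²) = 0.9970

β ≈ 0.9970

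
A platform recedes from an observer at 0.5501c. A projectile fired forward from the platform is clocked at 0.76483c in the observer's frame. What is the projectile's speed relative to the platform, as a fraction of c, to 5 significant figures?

u' ≈ 0.37069c

Inverse velocity addition: u' = (u − v)/(1 − uv/c²)
= (0.76483 − 0.5501)/(1 − 0.76483×0.5501) = 0.21473/0.5792670 = 0.37069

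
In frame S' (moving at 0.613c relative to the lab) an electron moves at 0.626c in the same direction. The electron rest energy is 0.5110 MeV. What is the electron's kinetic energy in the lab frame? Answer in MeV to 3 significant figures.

u_lab = (0.626 + 0.613)/(1 + 0.626×0.613) = 0.895401
γ = 1/√(1 − 0.895401²) = 2.2459
K = (γ − 1)m₀c² = (2.2459 − 1) × 0.5110 = 1.2459 × 0.5110 = 0.637 MeV

K ≈ 0.637 MeV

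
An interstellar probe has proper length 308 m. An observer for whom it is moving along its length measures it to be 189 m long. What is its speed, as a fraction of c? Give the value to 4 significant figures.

γ = L₀/L = 308/189 = 1.62963
β = √(1 − 1/γ²) = 0.7896

β ≈ 0.7896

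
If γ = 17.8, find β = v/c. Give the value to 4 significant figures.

β ≈ 0.9984

β = √(1 − 1/γ²) = √(1 − 1/17.8²) = √(0.996844) = 0.9984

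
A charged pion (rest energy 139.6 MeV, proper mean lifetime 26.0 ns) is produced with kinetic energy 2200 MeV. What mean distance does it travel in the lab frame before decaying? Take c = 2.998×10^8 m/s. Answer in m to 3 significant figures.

d ≈ 130 m

γ = 1 + K/(m₀c²) = 1 + 2200/139.6 = 16.759
β = √(1 − 1/γ²) = 0.99822
Dilated lifetime: γτ₀ = 16.759 × 26.0 ns = 435.74 ns
d = βc·γτ₀ = 0.99822 × (2.998×10^8 m/s) × 4.3574×10^-7 s = 130 m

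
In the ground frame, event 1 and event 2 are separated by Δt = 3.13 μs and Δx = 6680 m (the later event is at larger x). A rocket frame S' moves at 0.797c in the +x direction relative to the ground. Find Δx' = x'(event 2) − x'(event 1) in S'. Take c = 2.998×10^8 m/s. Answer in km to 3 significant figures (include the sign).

γ = 1/√(1 − 0.797²) = 1.6557
Δx' = γ(Δx − vΔt) = 1.6557 × (6680 m − 0.797×(2.998×10^8 m/s)×3.13×10^-6 s)
= 1.6557 × (5932.1 m) = 9.82 km

Δx' ≈ 9.82 km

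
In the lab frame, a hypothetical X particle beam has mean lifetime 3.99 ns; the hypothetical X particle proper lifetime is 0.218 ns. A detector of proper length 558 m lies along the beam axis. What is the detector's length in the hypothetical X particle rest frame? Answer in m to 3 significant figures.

Time dilation ⇒ γ = Δt/τ₀ = 3.99/0.218 = 18.303
Length contraction: L = L₀/γ = 558/18.303 = 30.5 m

L ≈ 30.5 m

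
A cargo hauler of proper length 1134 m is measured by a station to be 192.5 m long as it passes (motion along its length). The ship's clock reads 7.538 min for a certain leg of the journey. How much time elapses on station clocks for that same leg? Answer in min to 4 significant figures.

Δt ≈ 44.41 min

Length contraction ⇒ γ = L₀/L = 1134/192.5 = 5.89091
Time dilation: Δt = γτ₀ = 5.89091 × 7.538 min = 44.41 min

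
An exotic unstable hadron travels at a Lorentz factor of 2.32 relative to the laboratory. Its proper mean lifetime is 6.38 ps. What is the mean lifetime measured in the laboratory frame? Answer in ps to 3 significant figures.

Δt ≈ 14.8 ps

γ = 2.32 (given)
Time dilation: Δt = γτ₀ = 2.32 × 6.38 ps = 14.8 ps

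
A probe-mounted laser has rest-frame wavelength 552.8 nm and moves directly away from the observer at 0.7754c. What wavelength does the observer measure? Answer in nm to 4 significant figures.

Relativistic Doppler: λ_obs = λ_src √((1+β)/(1−β))
= 552.8 × √(1.77540/0.224600) = 552.8 × 2.81153 = 1554 nm

λ_obs ≈ 1554 nm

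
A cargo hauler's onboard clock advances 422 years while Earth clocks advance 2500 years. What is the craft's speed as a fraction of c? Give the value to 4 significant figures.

β ≈ 0.9857

γ = Δt/τ₀ = 2500/422 = 5.92417
β = √(1 − 1/γ²) = √(1 − 1/5.92417²) = 0.9857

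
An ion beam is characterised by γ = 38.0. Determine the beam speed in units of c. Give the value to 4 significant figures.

β ≈ 0.9997

β = √(1 − 1/γ²) = √(1 − 1/38.0²) = √(0.999307) = 0.9997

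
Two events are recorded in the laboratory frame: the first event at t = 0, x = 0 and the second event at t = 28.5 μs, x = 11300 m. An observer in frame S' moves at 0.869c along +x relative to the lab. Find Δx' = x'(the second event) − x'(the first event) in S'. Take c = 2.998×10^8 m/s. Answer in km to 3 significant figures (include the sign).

Δx' ≈ 7.83 km

γ = 1/√(1 − 0.869²) = 2.0210
Δx' = γ(Δx − vΔt) = 2.0210 × (11300 m − 0.869×(2.998×10^8 m/s)×28.5×10^-6 s)
= 2.0210 × (3875.0 m) = 7.83 km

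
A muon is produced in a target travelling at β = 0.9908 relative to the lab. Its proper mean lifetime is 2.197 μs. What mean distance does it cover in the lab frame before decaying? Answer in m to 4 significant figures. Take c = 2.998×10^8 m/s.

d ≈ 4822 m

γ = 1/√(1 − 0.9908²) = 7.38911
Dilated lifetime: Δt = γτ₀ = 7.38911 × 2.197 μs = 16.2339 μs
d = vΔt = 0.9908c × 16.2339 μs = 2.97042×10^8 m/s × 1.62339×10^-5 s = 4822 m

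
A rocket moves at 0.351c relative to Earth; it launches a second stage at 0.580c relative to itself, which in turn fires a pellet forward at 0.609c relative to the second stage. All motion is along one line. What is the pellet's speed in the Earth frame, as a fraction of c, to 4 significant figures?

Compose boost 2: (0.580 + 0.351)/(1 + 0.580×0.351) = 0.9310/1.20358 = 0.773526
Compose boost 3: (0.609 + 0.773526)/(1 + 0.609×0.773526) = 1.38253/1.47108 = 0.9398

u ≈ 0.9398c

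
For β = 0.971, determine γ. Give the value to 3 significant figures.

γ ≈ 4.18

γ = 1/√(1 − β²) = 1/√(1 − 0.971²) = 1/√(0.057159) = 4.18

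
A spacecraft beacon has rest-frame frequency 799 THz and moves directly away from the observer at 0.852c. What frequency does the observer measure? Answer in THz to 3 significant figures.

f_obs ≈ 226 THz

Relativistic Doppler: f_obs = f_src √((1−β)/(1+β))
= 799 × √(0.14800/1.8520) = 799 × 0.28269 = 226 THz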